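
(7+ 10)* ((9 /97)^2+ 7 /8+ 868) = 1111844319 /75272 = 14771.02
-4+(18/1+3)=17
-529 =-529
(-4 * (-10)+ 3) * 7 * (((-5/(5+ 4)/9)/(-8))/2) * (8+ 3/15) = 12341/1296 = 9.52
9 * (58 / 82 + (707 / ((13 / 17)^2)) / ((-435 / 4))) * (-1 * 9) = 847179999 / 1004705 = 843.21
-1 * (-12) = 12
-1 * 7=-7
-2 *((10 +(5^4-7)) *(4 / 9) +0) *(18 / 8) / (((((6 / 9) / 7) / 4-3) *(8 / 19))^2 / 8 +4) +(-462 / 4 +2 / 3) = -830013971 / 2004162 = -414.15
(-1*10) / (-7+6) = 10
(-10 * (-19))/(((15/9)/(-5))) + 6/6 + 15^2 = -344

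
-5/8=-0.62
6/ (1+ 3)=3/ 2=1.50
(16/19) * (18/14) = 144/133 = 1.08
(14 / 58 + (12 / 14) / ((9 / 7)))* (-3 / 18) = -79 / 522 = -0.15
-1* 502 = -502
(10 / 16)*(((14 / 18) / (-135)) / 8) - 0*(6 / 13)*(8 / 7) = -7 / 15552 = -0.00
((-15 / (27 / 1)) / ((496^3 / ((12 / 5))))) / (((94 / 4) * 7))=-1 / 15054703104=-0.00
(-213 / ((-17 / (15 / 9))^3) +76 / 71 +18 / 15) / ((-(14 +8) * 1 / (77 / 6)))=-271526689 / 188364420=-1.44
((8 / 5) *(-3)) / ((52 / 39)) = -18 / 5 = -3.60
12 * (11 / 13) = 132 / 13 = 10.15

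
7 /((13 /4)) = 28 /13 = 2.15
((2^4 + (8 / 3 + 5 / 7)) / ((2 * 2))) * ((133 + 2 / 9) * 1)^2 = 585103607 / 6804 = 85994.06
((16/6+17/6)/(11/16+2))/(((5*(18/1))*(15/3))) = 44/9675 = 0.00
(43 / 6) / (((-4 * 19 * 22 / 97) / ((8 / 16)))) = -4171 / 20064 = -0.21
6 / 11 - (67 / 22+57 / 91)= -569 / 182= -3.13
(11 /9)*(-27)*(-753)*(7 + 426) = 10759617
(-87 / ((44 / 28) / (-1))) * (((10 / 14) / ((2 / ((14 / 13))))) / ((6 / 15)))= 53.23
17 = 17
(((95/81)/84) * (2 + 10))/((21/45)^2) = 2375/3087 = 0.77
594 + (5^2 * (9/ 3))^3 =422469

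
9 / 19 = 0.47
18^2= 324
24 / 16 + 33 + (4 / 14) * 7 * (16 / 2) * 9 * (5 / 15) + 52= 269 / 2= 134.50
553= 553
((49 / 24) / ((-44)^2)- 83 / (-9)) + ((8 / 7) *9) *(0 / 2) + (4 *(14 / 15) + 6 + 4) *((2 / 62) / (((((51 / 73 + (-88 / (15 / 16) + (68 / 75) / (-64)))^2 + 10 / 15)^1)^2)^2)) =6494256474257333345865897456837140173389043605751134048879541 / 704115968065733392732395846122159619974901492404490858982272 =9.22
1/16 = 0.06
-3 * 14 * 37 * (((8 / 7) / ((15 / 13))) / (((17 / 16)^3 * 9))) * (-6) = 855.49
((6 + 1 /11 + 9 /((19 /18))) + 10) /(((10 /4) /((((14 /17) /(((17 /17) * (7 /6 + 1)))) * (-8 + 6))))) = -7.49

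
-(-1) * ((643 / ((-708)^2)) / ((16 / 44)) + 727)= 1457682785 / 2005056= 727.00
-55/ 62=-0.89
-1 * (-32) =32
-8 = -8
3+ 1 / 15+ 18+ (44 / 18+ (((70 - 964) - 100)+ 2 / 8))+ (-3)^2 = -961.24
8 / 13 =0.62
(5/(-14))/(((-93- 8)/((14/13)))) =0.00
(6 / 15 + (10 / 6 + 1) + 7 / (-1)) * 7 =-413 / 15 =-27.53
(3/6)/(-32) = -1/64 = -0.02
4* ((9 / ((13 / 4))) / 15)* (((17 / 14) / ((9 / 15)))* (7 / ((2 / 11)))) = 748 / 13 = 57.54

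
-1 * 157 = -157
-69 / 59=-1.17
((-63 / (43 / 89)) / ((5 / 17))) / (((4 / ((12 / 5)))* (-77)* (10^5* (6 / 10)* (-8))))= -13617 / 1892000000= -0.00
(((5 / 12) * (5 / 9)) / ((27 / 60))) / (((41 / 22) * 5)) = 550 / 9963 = 0.06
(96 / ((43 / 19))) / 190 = 0.22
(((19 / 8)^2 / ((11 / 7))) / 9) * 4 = 2527 / 1584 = 1.60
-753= -753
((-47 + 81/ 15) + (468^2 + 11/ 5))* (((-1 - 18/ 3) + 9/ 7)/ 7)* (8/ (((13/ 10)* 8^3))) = -5474615/ 2548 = -2148.59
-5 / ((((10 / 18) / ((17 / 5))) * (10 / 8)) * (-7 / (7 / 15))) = 1.63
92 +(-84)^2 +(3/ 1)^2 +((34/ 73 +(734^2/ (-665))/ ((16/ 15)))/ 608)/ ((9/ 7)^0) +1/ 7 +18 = 169392060781/ 23612288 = 7173.89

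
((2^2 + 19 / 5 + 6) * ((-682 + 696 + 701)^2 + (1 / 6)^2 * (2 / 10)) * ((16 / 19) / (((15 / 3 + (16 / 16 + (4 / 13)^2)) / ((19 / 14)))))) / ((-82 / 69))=-8226724809901 / 7390250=-1113186.27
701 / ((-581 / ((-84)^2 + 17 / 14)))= -69259501 / 8134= -8514.81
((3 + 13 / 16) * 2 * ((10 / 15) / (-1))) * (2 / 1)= -10.17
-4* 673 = -2692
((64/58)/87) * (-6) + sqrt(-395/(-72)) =-64/841 + sqrt(790)/12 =2.27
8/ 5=1.60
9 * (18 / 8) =81 / 4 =20.25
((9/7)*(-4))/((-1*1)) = 5.14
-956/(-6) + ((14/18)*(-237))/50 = 23347/150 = 155.65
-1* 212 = -212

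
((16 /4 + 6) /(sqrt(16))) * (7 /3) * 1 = 35 /6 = 5.83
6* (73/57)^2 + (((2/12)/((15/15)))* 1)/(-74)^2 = 116726777/11861016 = 9.84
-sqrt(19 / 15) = -sqrt(285) / 15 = -1.13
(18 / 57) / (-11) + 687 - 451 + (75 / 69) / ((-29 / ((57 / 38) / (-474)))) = 10394858721 / 44051348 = 235.97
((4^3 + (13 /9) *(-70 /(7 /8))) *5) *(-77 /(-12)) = -44660 /27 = -1654.07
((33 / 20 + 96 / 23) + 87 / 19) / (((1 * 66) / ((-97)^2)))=285158563 / 192280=1483.04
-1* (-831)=831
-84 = -84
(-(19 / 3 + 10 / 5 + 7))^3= -3605.04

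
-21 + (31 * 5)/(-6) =-281/6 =-46.83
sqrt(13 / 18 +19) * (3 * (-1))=-sqrt(710) / 2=-13.32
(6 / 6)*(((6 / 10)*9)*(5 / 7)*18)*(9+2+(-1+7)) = 8262 / 7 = 1180.29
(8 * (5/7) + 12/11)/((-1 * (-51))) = 524/3927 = 0.13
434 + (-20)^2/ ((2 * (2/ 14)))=1834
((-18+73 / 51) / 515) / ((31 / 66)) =-3718 / 54281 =-0.07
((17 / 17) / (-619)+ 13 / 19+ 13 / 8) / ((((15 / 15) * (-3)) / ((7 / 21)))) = -217117 / 846792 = -0.26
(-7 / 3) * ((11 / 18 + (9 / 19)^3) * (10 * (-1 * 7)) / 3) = 21699895 / 555579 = 39.06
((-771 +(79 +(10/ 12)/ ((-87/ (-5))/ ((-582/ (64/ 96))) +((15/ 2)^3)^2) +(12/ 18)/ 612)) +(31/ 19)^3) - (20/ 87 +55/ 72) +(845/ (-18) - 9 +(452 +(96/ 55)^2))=-10602704881244585212575757/ 36618230264142282010200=-289.55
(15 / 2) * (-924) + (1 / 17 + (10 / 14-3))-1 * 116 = -838739 / 119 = -7048.23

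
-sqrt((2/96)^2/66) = -sqrt(66)/3168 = -0.00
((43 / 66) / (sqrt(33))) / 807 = 43* sqrt(33) / 1757646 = 0.00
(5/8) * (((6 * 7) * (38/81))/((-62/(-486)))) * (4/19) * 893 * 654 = 367933860/31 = 11868834.19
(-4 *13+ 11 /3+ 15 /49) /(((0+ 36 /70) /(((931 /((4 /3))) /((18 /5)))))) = -18113.04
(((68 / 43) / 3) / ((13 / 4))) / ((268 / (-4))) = -272 / 112359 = -0.00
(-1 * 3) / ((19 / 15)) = -45 / 19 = -2.37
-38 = -38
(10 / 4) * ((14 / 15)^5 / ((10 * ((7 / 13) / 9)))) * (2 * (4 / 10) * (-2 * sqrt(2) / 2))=-998816 * sqrt(2) / 421875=-3.35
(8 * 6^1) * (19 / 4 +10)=708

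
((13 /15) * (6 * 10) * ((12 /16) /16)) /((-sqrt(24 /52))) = -13 * sqrt(78) /32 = -3.59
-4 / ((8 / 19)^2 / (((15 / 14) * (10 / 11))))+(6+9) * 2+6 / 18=30887 / 3696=8.36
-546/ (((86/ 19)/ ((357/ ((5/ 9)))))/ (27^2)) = -12149390799/ 215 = -56508794.41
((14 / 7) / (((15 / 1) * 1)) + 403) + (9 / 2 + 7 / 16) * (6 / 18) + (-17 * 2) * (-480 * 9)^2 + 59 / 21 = -634521192.41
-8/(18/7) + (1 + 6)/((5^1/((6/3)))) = -14/45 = -0.31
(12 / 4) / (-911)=-0.00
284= 284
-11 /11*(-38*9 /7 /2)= 171 /7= 24.43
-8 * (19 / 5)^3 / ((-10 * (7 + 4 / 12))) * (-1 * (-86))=3539244 / 6875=514.80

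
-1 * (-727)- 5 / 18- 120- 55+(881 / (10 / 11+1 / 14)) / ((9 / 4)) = 2584973 / 2718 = 951.06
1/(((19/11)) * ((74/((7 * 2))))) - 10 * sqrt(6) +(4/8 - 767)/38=-10 * sqrt(6) - 56413/2812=-44.56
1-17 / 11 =-6 / 11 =-0.55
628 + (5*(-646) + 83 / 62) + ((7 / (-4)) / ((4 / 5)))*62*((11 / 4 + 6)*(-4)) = 532261 / 248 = 2146.21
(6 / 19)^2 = 36 / 361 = 0.10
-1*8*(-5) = 40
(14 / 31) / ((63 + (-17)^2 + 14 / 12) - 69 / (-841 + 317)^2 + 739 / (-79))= 0.00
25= 25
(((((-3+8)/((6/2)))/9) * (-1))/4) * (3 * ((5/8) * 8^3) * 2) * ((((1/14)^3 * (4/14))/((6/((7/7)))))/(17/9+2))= -20/50421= -0.00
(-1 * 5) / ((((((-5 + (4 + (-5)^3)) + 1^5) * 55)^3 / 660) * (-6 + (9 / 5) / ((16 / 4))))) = -16 / 8744140625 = -0.00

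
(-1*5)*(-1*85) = 425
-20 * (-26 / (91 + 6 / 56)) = 14560 / 2551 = 5.71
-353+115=-238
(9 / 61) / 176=9 / 10736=0.00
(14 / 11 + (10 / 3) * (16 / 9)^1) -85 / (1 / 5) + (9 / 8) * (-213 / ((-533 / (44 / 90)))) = -1322071549 / 3166020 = -417.58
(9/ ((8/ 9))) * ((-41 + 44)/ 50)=243/ 400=0.61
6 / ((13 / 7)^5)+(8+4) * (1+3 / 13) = 5584554 / 371293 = 15.04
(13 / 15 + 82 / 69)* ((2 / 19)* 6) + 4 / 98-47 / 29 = -875369 / 3104885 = -0.28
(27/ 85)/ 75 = 9/ 2125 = 0.00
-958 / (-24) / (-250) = -479 / 3000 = -0.16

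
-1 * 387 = -387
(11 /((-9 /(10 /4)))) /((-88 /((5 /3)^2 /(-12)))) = -125 /15552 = -0.01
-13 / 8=-1.62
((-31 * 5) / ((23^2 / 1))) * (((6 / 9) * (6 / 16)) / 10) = -31 / 4232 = -0.01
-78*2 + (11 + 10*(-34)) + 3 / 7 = -3392 / 7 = -484.57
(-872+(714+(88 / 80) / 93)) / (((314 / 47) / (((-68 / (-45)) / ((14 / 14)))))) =-117396271 / 3285225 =-35.73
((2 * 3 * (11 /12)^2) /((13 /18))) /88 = 33 /416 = 0.08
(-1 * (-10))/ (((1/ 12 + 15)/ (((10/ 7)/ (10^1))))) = 120/ 1267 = 0.09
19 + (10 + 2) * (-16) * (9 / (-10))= 959 / 5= 191.80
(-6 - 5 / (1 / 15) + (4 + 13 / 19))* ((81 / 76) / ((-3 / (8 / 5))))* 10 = 433.80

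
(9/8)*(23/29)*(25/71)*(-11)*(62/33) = -53475/8236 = -6.49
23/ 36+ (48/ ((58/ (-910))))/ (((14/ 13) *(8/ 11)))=-1003193/ 1044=-960.91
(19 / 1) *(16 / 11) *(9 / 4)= 684 / 11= 62.18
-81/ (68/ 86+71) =-387/ 343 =-1.13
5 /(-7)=-5 /7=-0.71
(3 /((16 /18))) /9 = 3 /8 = 0.38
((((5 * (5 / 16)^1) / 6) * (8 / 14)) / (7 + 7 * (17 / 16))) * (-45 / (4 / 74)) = -8.58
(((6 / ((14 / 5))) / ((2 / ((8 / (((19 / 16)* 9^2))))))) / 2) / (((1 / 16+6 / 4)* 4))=128 / 17955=0.01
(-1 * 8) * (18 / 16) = -9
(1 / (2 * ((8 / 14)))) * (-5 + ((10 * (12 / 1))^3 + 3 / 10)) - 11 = 120958791 / 80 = 1511984.89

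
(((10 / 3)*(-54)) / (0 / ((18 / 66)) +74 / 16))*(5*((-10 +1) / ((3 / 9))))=194400 / 37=5254.05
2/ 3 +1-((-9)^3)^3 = 1162261472/ 3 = 387420490.67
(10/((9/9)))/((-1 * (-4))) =5/2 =2.50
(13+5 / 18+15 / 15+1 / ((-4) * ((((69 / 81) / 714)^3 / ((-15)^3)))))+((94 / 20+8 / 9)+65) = 90675711657537341 / 182505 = 496839602517.94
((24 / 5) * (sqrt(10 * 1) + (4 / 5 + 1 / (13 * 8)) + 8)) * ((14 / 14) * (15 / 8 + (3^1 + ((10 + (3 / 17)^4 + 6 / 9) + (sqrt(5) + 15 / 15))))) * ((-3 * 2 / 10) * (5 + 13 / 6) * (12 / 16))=-129 * (520 * sqrt(10) + 4581) * (2004504 * sqrt(5) + 33159781) / 8686184000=-3480.16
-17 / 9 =-1.89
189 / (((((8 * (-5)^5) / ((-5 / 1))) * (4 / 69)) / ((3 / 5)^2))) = 117369 / 500000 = 0.23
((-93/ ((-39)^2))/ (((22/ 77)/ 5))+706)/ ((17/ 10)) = 210235/ 507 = 414.66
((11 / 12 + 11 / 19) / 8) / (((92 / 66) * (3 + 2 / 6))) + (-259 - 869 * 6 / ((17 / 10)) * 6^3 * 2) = -6300877806139 / 4754560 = -1325228.37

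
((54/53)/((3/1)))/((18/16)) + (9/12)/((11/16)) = 812/583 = 1.39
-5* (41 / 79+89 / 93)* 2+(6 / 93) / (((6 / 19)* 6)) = -649139 / 44082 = -14.73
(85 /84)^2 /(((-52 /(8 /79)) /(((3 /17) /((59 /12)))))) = -425 /5938114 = -0.00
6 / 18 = 0.33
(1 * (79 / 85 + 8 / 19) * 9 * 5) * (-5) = -98145 / 323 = -303.85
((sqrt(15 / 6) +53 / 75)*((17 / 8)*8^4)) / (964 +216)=115328 / 22125 +1088*sqrt(10) / 295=16.88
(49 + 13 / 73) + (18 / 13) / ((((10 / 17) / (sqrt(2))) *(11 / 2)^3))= 1224 *sqrt(2) / 86515 + 3590 / 73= 49.20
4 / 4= 1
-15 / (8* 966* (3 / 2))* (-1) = 5 / 3864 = 0.00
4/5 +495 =2479/5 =495.80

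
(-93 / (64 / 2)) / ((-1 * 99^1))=31 / 1056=0.03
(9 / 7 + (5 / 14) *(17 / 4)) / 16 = 157 / 896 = 0.18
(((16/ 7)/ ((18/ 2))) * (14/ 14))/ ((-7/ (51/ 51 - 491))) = 160/ 9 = 17.78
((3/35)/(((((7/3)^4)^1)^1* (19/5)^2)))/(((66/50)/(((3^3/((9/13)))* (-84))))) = -4738500/9534371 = -0.50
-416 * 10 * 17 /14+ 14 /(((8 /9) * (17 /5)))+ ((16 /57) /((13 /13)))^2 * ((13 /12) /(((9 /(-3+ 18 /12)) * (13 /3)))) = -23414989657 /4639572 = -5046.80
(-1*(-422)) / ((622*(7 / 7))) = 0.68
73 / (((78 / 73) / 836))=2227522 / 39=57115.95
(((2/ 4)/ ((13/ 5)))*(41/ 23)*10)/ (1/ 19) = 19475/ 299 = 65.13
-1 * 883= -883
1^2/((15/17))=17/15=1.13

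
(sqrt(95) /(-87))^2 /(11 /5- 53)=-475 /1922526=-0.00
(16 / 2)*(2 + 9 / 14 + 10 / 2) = 428 / 7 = 61.14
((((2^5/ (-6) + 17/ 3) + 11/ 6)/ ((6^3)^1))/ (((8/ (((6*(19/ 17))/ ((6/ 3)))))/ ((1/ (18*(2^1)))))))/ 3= 247/ 6345216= 0.00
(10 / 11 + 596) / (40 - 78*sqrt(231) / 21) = -42679*sqrt(231) / 30547 - 459620 / 30547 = -36.28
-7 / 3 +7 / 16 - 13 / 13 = -139 / 48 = -2.90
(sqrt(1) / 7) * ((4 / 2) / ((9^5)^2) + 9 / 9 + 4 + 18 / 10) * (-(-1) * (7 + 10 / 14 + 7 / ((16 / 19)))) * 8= 21279845201098 / 170852435649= 124.55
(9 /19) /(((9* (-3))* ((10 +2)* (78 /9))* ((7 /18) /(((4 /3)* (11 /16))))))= -11 /27664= -0.00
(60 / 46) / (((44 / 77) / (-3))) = -315 / 46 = -6.85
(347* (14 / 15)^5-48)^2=39109.50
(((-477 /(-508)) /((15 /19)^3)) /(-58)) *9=-1090581 /3683000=-0.30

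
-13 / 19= -0.68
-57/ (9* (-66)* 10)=19/ 1980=0.01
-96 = -96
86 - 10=76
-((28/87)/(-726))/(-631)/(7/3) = -2/6642537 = -0.00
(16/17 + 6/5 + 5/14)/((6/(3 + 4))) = 991/340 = 2.91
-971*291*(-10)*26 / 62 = 36732930 / 31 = 1184933.23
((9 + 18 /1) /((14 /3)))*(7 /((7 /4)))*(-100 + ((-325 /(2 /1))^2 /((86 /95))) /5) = 159770475 /1204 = 132699.73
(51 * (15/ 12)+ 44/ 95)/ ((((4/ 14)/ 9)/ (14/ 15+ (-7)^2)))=383803329/ 3800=101000.88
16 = 16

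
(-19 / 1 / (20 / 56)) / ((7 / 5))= -38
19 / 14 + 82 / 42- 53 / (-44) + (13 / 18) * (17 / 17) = 14515 / 2772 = 5.24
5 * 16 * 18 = 1440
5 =5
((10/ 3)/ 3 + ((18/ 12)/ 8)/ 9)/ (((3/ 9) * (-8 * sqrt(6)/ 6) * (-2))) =163 * sqrt(6)/ 768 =0.52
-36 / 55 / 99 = -0.01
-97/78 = -1.24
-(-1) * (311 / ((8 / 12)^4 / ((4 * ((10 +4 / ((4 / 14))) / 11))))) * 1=151146 / 11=13740.55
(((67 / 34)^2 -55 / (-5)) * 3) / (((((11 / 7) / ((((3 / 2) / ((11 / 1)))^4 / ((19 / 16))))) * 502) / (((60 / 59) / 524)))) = 438985575 / 13724669188705112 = 0.00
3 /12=1 /4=0.25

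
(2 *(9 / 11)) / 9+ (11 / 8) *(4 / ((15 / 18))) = 373 / 55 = 6.78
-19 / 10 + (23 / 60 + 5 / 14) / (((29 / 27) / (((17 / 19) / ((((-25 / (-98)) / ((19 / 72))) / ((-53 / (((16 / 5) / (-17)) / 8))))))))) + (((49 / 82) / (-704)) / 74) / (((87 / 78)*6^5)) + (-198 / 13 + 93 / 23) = 5127731072134555033 / 3600424285286400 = 1424.20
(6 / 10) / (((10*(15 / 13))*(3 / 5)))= 13 / 150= 0.09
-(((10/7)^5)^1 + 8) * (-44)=10316064/16807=613.80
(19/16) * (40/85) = 19/34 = 0.56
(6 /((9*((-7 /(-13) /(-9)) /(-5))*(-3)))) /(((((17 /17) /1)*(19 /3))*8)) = -195 /532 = -0.37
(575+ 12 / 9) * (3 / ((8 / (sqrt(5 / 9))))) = 1729 * sqrt(5) / 24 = 161.09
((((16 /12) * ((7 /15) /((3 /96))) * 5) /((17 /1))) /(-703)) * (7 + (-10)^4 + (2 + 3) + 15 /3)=-997248 /11951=-83.44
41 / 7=5.86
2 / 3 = 0.67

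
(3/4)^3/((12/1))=9/256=0.04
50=50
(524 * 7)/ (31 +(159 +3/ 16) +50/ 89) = 5223232/ 271627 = 19.23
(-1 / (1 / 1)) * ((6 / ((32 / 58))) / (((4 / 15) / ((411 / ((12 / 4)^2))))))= -59595 / 32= -1862.34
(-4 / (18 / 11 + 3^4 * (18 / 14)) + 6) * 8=388496 / 8145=47.70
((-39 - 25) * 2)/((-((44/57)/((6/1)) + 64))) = 10944/5483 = 2.00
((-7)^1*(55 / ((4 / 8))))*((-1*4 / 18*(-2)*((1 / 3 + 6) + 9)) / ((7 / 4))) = -80960 / 27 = -2998.52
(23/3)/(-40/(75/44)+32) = 115/128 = 0.90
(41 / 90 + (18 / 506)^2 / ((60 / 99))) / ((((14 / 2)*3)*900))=95869 / 3959247600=0.00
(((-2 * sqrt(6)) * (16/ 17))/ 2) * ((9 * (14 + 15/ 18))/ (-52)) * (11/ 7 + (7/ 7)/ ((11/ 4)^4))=5115186 * sqrt(6)/ 1332331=9.40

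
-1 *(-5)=5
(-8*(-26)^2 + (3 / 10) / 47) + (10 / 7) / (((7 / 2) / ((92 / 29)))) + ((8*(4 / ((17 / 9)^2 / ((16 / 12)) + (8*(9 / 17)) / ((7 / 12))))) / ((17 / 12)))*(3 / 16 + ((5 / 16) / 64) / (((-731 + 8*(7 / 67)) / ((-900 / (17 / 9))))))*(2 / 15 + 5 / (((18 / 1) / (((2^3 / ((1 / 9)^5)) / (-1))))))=-1472725312514600309301 / 23643732014541590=-62288.19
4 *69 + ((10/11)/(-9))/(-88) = 1202261/4356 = 276.00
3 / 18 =1 / 6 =0.17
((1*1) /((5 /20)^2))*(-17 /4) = -68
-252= -252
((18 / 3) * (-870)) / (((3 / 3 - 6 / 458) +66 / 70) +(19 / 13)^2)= -3535336350 / 2753669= -1283.86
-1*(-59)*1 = 59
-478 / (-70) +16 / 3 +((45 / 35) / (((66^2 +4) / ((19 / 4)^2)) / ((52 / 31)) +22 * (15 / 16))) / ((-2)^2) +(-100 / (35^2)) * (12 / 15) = 1295663231 / 107088765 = 12.10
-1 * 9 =-9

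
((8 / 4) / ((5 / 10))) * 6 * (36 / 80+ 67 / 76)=3036 / 95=31.96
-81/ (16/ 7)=-567/ 16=-35.44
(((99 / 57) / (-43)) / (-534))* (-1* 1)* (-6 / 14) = 33 / 1017982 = 0.00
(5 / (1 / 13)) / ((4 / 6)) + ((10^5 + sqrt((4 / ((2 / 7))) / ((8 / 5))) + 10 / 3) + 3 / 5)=sqrt(35) / 2 + 3003043 / 30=100104.39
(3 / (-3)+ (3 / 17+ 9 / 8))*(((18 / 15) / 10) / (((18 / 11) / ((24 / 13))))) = 451 / 11050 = 0.04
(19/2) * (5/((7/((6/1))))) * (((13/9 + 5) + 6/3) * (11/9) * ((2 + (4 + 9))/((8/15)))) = 496375/42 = 11818.45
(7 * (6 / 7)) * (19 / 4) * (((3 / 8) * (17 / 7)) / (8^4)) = 2907 / 458752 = 0.01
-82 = -82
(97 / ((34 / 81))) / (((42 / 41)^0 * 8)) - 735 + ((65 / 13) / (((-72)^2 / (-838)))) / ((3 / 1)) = -93378233 / 132192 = -706.38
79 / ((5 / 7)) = 553 / 5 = 110.60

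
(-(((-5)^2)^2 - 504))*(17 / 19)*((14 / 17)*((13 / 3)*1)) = -22022 / 57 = -386.35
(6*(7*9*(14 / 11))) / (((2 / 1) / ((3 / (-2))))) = -360.82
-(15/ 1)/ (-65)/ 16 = 3/ 208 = 0.01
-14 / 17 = -0.82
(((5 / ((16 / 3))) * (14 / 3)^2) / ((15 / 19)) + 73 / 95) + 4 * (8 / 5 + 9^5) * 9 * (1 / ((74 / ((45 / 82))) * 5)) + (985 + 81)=22026912193 / 5188140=4245.63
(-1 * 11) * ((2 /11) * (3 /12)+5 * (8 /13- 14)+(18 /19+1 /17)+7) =5438425 /8398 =647.59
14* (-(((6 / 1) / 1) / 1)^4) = -18144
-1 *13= -13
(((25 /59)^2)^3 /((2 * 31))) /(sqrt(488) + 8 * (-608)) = -74218750000 /3866891184001807621 - 244140625 * sqrt(122) /30935129472014460968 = -0.00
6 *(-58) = -348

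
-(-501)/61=8.21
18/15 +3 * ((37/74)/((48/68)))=133/40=3.32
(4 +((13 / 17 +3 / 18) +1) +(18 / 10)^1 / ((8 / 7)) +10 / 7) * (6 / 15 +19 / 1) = 12376327 / 71400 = 173.34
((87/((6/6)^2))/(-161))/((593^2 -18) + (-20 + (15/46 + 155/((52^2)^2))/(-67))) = -14206469888/9243900153534039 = -0.00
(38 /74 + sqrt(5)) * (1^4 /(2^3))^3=0.01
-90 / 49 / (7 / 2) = -180 / 343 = -0.52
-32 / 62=-16 / 31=-0.52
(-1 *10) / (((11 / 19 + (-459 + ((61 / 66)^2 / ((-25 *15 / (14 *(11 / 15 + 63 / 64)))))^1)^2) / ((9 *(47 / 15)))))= -3293998989811200000000 / 2461526827381905399301171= -0.00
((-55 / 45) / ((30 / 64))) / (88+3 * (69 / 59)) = -20768 / 728865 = -0.03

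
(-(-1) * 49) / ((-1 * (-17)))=49 / 17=2.88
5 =5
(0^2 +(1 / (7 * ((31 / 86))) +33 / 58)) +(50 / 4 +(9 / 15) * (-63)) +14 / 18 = -6670973 / 283185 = -23.56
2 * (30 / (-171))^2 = 200 / 3249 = 0.06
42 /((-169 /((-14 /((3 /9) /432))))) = 762048 /169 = 4509.16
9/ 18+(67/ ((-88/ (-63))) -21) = 2417/ 88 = 27.47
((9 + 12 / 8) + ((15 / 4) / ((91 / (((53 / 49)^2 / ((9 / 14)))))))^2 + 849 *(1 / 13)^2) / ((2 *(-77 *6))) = -544659657271 / 32407497538416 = -0.02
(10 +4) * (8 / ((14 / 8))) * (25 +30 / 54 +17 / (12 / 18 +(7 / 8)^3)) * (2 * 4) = 362085376 / 18477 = 19596.55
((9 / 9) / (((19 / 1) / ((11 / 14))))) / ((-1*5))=-11 / 1330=-0.01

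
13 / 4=3.25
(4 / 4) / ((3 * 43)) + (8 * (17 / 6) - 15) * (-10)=-9889 / 129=-76.66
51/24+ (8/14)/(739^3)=48026426893/22600671464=2.13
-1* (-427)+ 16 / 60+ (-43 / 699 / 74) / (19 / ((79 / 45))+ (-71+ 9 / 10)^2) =2149643773290781 / 5031152537385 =427.27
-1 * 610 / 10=-61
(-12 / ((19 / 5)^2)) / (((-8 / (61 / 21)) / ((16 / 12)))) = 3050 / 7581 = 0.40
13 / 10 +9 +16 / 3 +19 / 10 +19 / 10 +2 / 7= 4141 / 210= 19.72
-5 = -5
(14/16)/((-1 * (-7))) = 1/8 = 0.12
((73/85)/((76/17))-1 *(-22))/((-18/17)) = -15929/760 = -20.96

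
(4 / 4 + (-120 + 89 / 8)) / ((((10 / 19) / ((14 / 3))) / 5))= -114779 / 24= -4782.46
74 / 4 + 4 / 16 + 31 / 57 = 4399 / 228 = 19.29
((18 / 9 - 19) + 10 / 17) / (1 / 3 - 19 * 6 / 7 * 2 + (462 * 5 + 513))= -5859 / 996302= -0.01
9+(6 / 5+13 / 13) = 56 / 5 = 11.20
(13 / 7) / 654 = 13 / 4578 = 0.00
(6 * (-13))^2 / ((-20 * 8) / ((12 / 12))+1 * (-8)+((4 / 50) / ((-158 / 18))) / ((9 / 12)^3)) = -9011925 / 248882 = -36.21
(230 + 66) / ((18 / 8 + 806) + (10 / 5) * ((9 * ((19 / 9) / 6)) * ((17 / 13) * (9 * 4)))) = 15392 / 57533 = 0.27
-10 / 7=-1.43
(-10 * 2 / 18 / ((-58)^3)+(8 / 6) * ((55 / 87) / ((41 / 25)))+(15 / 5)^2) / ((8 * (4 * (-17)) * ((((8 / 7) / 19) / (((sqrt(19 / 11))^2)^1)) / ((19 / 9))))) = -16443765001853 / 15509736963072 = -1.06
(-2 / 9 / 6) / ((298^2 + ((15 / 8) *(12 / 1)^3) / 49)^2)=-2401 / 511997076697392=-0.00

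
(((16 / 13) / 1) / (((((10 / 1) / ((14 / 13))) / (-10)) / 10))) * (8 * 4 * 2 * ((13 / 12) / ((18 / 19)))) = -340480 / 351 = -970.03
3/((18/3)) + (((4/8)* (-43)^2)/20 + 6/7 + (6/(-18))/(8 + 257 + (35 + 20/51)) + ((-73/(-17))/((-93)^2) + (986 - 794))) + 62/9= 388630092919/1576781892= 246.47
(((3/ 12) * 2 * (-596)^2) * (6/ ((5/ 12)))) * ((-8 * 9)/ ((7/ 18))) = -16572957696/ 35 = -473513077.03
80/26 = 40/13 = 3.08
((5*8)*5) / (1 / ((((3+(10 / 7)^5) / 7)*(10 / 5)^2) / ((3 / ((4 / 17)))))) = 80.22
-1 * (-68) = 68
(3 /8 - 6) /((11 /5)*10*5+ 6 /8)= -45 /886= -0.05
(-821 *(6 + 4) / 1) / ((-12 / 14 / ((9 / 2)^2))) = 775845 / 4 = 193961.25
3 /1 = 3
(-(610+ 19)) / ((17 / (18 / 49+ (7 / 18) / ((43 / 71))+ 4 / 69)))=-34451551 / 872298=-39.50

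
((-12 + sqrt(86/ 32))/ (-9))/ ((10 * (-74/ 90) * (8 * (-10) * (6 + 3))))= 1/ 4440- sqrt(43)/ 213120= 0.00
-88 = -88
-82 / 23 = -3.57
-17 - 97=-114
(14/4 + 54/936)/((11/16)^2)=11840/1573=7.53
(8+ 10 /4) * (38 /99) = 133 /33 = 4.03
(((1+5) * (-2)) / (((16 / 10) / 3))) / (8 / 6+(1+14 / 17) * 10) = -2295 / 1996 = -1.15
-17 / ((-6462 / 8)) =68 / 3231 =0.02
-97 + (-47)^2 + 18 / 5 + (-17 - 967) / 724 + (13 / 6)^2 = 69034913 / 32580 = 2118.94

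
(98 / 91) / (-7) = -0.15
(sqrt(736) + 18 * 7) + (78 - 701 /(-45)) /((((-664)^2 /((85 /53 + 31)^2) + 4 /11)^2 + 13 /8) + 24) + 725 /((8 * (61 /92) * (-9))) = 4 * sqrt(46) + 27618070013310976590277 /249229428870125239650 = 137.94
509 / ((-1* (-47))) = 509 / 47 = 10.83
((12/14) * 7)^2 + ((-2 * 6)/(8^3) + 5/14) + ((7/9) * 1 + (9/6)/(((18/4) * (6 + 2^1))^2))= 897829/24192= 37.11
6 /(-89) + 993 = 88371 /89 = 992.93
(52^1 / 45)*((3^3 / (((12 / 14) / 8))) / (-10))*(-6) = 4368 / 25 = 174.72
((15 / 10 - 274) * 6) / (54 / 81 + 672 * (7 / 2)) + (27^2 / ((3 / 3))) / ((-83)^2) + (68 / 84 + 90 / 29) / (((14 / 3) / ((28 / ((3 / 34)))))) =265.49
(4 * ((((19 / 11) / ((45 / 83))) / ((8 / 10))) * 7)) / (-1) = -111.51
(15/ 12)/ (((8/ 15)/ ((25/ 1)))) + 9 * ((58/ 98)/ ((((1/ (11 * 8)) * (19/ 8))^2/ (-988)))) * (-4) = 860993790681/ 29792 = 28900167.52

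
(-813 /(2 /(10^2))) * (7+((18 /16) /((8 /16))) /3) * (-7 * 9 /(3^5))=1470175 /18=81676.39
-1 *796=-796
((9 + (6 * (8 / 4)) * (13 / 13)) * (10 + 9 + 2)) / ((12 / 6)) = 441 / 2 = 220.50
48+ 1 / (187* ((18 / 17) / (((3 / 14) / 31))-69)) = 755569 / 15741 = 48.00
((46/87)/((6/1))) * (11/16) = 253/4176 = 0.06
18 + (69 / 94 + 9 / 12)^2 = 714033 / 35344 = 20.20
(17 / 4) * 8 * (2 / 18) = 34 / 9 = 3.78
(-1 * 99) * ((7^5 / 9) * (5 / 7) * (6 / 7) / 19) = -113190 / 19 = -5957.37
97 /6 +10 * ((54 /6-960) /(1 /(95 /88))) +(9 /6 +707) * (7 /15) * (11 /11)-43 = -9962.68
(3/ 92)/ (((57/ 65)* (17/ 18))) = 585/ 14858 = 0.04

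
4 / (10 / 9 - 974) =-9 / 2189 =-0.00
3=3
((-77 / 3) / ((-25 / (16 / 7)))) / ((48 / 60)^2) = 11 / 3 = 3.67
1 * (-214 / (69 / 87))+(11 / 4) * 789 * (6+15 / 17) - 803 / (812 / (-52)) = 14714.58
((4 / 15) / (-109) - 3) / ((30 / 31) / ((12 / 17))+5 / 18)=-456537 / 250700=-1.82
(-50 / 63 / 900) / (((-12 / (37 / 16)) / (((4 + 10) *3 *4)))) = 37 / 1296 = 0.03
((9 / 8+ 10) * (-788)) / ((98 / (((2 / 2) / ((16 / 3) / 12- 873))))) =157797 / 1539188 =0.10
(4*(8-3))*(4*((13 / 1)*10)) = 10400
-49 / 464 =-0.11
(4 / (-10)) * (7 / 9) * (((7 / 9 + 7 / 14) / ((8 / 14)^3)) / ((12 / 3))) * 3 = -1.60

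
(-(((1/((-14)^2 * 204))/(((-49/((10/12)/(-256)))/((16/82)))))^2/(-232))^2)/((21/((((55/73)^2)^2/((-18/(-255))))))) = -0.00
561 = 561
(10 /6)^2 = 25 /9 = 2.78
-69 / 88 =-0.78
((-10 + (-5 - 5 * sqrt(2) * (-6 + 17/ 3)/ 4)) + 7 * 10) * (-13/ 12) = -715/ 12 - 65 * sqrt(2)/ 144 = -60.22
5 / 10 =0.50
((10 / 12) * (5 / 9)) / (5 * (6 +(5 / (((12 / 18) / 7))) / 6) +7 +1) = 50 / 8829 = 0.01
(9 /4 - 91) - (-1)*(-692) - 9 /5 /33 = -780.80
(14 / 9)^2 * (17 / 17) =196 / 81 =2.42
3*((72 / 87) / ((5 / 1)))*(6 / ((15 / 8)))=1.59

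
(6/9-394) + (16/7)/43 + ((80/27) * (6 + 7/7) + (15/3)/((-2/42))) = -3880963/8127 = -477.54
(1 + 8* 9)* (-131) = -9563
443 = 443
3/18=1/6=0.17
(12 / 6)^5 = 32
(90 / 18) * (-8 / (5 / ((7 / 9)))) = -56 / 9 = -6.22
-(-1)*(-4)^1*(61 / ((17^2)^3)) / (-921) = 244 / 22230701049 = 0.00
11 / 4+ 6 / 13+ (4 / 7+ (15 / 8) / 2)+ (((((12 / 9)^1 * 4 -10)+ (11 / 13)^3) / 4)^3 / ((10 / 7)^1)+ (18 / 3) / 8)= 4.74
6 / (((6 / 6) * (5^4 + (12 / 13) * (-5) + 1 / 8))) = 208 / 21511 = 0.01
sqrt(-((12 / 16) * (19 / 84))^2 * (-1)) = 19 / 112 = 0.17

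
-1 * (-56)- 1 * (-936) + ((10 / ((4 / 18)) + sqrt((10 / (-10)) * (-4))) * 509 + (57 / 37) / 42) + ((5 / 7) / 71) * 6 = 916327439 / 36778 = 24915.10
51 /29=1.76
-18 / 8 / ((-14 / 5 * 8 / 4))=45 / 112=0.40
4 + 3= 7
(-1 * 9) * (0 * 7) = 0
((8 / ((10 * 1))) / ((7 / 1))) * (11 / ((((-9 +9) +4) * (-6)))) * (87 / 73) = -0.06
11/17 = 0.65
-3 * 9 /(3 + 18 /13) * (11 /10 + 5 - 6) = -117 /190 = -0.62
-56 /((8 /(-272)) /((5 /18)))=4760 /9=528.89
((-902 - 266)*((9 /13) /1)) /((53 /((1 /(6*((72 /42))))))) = -1022 /689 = -1.48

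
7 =7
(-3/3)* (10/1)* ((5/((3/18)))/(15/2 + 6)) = -200/9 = -22.22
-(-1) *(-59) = -59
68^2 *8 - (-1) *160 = 37152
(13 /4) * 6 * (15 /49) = 585 /98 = 5.97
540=540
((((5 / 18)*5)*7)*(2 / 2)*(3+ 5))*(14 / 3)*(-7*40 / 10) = -274400 / 27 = -10162.96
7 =7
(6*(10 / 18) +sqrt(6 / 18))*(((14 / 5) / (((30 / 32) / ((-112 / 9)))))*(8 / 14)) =-28672 / 405-14336*sqrt(3) / 2025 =-83.06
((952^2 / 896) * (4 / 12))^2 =4092529 / 36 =113681.36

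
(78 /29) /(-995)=-78 /28855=-0.00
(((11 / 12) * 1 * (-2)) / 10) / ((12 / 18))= -11 / 40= -0.28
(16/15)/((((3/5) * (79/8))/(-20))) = -2560/711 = -3.60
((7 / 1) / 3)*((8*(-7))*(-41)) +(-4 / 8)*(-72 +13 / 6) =21569 / 4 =5392.25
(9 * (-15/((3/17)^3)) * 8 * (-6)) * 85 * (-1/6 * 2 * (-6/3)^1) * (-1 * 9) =-601351200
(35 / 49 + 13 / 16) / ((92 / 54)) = 4617 / 5152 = 0.90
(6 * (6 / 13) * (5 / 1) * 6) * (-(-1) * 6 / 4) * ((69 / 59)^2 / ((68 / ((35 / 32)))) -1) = -121.87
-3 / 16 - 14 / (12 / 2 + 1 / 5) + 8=2755 / 496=5.55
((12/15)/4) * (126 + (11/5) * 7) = 28.28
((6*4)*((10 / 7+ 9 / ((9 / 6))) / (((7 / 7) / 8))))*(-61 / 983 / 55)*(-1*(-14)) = -1218048 / 54065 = -22.53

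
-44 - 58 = -102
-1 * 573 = -573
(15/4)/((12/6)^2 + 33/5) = 75/212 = 0.35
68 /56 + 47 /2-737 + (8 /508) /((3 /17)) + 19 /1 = -1848755 /2667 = -693.20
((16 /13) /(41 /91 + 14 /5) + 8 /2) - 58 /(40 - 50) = 75271 /7395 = 10.18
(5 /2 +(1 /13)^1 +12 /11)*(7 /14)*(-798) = -418551 /286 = -1463.47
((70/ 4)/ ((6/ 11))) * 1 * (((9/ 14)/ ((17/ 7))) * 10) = 5775/ 68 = 84.93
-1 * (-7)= 7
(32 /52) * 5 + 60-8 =716 /13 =55.08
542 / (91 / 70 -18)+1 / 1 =-5253 / 167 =-31.46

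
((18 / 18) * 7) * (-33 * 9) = -2079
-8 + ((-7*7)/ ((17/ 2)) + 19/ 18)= -12.71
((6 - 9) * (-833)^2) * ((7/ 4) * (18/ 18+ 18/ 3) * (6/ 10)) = -306005049/ 20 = -15300252.45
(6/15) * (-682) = -1364/5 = -272.80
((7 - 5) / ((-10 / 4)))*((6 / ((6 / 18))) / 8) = -9 / 5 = -1.80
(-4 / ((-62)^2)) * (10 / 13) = -0.00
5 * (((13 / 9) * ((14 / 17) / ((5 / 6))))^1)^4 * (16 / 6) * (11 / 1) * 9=1544856721408 / 281883375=5480.48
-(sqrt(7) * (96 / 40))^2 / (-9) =112 / 25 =4.48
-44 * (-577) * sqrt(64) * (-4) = -812416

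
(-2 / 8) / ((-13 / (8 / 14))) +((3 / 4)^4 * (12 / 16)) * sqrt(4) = 22625 / 46592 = 0.49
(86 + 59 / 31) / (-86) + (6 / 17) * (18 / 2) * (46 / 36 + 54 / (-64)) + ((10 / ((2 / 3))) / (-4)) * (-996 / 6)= 225832835 / 362576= 622.86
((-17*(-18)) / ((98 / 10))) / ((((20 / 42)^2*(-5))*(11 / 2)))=-1377 / 275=-5.01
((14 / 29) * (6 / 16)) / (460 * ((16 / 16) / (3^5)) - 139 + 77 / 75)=-127575 / 95895808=-0.00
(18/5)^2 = 324/25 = 12.96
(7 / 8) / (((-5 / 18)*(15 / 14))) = -147 / 50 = -2.94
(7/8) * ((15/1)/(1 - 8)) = -15/8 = -1.88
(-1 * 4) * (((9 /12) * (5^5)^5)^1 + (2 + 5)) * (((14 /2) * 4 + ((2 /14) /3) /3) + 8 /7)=-1642405986785888723311 /63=-26069936298188709893.83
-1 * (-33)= 33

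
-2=-2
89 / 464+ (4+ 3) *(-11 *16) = -571559 / 464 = -1231.81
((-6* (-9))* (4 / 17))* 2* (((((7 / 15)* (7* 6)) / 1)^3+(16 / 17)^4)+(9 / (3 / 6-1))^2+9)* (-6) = -212787779302944 / 177482125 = -1198925.13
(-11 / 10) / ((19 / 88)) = -484 / 95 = -5.09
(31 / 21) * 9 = 93 / 7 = 13.29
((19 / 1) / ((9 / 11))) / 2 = 209 / 18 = 11.61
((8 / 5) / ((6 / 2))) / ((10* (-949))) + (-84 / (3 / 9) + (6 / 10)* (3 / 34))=-609699421 / 2419950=-251.95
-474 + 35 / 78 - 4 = -37249 / 78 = -477.55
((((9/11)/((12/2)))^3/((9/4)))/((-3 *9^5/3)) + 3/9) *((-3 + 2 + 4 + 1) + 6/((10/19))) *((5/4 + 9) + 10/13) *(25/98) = 16679438855/1155890736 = 14.43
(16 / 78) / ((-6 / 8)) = -32 / 117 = -0.27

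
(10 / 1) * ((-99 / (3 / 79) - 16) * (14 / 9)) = -367220 / 9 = -40802.22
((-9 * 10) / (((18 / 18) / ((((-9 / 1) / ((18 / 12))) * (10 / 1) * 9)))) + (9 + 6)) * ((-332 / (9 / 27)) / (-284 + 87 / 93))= 33356372 / 195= 171058.32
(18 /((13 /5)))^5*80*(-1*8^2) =-30233088000000 /371293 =-81426496.06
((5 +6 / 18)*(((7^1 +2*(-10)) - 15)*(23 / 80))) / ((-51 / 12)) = 2576 / 255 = 10.10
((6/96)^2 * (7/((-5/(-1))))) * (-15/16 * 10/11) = -105/22528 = -0.00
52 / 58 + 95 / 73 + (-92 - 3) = -196462 / 2117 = -92.80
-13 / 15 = -0.87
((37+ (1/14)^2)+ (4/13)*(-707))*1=-459999/2548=-180.53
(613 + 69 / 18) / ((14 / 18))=11103 / 14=793.07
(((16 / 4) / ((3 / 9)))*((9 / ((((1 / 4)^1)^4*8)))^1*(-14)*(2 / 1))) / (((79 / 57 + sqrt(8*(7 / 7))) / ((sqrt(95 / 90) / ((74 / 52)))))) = -5449586688*sqrt(19) / 730787 + 1888233984*sqrt(38) / 730787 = -16577.12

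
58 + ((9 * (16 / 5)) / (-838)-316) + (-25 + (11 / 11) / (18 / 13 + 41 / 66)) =-1018681487 / 3605495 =-282.54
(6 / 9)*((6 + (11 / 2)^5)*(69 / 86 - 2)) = -16608029 / 4128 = -4023.26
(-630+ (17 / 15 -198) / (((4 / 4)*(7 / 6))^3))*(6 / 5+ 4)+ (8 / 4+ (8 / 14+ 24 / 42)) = -33592766 / 8575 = -3917.52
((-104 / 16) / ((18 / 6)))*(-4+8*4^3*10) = -33254 / 3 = -11084.67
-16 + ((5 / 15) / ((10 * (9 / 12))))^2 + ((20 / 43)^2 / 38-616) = -44960108276 / 71140275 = -631.99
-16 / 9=-1.78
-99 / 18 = -11 / 2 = -5.50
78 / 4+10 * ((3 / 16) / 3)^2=2501 / 128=19.54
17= 17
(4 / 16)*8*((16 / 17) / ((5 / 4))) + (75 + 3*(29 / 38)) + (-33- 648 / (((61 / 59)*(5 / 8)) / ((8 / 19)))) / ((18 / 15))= -300.57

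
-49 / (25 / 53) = -103.88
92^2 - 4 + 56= 8516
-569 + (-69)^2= 4192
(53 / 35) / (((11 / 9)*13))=477 / 5005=0.10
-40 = -40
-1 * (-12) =12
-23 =-23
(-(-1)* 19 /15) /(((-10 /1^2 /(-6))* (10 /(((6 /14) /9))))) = 19 /5250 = 0.00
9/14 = 0.64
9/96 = 3/32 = 0.09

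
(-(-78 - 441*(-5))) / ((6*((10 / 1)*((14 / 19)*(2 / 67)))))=-902557 / 560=-1611.71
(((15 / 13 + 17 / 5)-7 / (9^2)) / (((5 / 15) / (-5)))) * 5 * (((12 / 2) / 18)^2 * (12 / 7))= -470420 / 7371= -63.82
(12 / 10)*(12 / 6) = 12 / 5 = 2.40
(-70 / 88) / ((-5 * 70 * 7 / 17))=17 / 3080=0.01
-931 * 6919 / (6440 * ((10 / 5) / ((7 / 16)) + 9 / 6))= -164.75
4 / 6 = 0.67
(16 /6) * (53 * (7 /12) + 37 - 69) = -26 /9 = -2.89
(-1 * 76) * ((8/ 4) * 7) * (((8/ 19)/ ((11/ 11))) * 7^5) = -7529536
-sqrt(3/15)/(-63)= sqrt(5)/315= 0.01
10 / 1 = 10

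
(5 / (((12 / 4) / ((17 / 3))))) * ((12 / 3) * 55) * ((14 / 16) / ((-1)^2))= 32725 / 18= 1818.06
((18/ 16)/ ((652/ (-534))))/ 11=-0.08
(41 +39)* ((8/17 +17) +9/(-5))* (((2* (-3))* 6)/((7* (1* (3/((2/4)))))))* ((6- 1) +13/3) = -170496/17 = -10029.18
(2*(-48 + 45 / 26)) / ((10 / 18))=-10827 / 65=-166.57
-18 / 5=-3.60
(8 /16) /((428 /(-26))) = -13 /428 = -0.03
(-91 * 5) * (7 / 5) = -637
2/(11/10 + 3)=20/41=0.49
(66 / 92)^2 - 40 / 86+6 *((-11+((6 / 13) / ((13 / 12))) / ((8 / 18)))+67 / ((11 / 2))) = 2180626025 / 169146692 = 12.89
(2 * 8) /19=16 /19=0.84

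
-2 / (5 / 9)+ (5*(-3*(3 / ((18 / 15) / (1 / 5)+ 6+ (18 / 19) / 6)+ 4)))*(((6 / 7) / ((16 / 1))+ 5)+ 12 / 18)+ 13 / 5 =-1575547 / 4312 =-365.39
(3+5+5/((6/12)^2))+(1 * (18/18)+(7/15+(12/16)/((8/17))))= 14909/480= 31.06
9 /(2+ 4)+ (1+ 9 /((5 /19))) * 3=1071 /10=107.10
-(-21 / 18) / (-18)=-7 / 108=-0.06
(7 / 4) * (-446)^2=348103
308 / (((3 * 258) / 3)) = 154 / 129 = 1.19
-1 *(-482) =482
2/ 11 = 0.18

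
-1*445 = -445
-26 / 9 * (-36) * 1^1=104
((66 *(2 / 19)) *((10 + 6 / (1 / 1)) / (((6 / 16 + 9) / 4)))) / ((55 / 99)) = 202752 / 2375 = 85.37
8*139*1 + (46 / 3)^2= 12124 / 9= 1347.11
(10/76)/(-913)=-0.00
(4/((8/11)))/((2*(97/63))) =693/388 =1.79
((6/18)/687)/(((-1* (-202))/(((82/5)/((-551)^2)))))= 41/315989438805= 0.00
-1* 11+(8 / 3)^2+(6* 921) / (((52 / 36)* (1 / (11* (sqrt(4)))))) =9846877 / 117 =84161.34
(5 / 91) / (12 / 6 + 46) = 5 / 4368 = 0.00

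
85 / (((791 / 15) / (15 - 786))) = -983025 / 791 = -1242.76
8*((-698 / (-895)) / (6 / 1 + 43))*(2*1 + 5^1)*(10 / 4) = 2792 / 1253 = 2.23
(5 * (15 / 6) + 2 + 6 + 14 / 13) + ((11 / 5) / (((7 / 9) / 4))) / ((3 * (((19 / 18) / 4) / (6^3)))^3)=1434377794289649 / 6241690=229805997.14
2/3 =0.67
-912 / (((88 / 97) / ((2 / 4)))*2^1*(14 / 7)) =-5529 / 44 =-125.66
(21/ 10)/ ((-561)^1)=-7/ 1870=-0.00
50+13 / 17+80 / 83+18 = 98387 / 1411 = 69.73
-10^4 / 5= -2000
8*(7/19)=56/19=2.95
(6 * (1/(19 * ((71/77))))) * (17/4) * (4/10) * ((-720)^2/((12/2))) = 67858560/1349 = 50302.86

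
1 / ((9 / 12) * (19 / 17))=68 / 57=1.19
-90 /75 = -6 /5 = -1.20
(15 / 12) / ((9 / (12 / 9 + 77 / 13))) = 1415 / 1404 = 1.01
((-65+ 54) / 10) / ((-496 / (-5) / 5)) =-55 / 992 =-0.06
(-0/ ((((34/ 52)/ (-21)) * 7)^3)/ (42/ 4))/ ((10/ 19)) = 0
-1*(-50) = 50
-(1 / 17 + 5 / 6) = -91 / 102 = -0.89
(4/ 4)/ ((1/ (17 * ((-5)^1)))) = -85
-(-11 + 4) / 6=7 / 6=1.17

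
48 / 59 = 0.81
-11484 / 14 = -5742 / 7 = -820.29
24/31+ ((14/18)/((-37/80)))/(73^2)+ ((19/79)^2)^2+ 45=98086551033577570/2142693305562627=45.78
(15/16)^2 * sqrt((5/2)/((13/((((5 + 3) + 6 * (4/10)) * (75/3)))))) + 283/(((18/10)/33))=1125 * sqrt(2)/256 + 15565/3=5194.55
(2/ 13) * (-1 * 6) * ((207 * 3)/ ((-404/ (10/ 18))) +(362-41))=-388017/ 1313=-295.52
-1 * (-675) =675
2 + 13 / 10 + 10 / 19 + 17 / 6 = 1898 / 285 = 6.66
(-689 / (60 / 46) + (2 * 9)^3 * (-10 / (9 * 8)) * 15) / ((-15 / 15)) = 380347 / 30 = 12678.23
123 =123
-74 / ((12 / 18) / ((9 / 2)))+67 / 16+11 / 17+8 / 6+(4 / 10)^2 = -10060711 / 20400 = -493.17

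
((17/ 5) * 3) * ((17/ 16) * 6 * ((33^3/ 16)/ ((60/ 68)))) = 529675443/ 3200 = 165523.58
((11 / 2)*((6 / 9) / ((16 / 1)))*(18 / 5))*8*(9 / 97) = 297 / 485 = 0.61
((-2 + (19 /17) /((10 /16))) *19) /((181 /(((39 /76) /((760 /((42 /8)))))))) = -7371 /93540800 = -0.00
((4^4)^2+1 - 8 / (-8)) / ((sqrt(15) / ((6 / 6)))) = 21846 * sqrt(15) / 5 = 16921.84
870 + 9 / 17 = 870.53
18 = 18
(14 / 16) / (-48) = -7 / 384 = -0.02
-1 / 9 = -0.11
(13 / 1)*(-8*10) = -1040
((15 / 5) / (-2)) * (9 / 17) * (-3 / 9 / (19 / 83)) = 747 / 646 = 1.16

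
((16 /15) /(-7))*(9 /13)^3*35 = -3888 /2197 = -1.77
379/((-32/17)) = -6443/32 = -201.34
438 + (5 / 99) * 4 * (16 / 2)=43522 / 99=439.62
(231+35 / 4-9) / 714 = 923 / 2856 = 0.32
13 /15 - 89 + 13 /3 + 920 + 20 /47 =196607 /235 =836.63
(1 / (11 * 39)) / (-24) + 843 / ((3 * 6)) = 482195 / 10296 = 46.83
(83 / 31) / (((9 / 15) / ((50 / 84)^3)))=6484375 / 6890184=0.94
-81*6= -486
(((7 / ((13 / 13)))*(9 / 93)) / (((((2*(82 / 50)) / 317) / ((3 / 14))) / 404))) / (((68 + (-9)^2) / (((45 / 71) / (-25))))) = -12966885 / 13445909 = -0.96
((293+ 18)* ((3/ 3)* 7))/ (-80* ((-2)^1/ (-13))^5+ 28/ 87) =70322522907/ 10173484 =6912.33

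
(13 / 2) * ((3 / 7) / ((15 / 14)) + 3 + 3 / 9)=364 / 15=24.27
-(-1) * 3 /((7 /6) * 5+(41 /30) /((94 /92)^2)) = 66270 /157777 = 0.42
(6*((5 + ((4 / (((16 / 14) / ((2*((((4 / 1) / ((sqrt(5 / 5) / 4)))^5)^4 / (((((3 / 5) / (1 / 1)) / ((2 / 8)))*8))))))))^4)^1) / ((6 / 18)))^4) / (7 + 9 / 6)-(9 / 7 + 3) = 2444789871836658777387261262456008545370016533125982617096495093575619286127971134054339322813381545411873795160236084385453068711231214139295782193570482650366231664865826694265141467960783629991424225751610796099248126258377723228850846241928137692178340549416804816734350104716012100973995556546952854394153326396824988054941922232700584281484789609326038289258568329758130273867272530 / 21080493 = 115974036842338496418810600000000000000000000000000000000000000000000000000000000000000000000000000000000000000000000000000000000000000000000000000000000000000000000000000000000000000000000000000000000000000000000000000000000000000000000000000000000000000000000000000000000000000000000000000000000000000000000000000000000000000000000000000000000000000000000000000000000000000000000.00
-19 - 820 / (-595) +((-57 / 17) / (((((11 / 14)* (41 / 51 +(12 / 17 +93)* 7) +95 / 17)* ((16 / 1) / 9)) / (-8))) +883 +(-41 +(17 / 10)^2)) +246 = 1189171733121 / 1107961400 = 1073.30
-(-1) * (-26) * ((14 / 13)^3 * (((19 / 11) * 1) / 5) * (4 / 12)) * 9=-312816 / 9295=-33.65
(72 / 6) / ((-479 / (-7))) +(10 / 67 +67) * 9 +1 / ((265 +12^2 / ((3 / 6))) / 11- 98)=10185075902 / 16848825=604.50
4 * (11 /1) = 44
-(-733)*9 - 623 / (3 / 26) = 3593 / 3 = 1197.67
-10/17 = -0.59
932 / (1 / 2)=1864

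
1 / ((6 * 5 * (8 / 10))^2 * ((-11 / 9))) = -1 / 704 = -0.00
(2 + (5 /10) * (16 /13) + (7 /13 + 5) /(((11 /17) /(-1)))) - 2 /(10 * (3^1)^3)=-114893 /19305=-5.95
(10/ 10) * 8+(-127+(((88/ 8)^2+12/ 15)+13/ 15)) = 11/ 3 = 3.67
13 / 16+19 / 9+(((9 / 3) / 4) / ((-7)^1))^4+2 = 27237673 / 5531904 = 4.92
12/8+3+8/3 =43/6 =7.17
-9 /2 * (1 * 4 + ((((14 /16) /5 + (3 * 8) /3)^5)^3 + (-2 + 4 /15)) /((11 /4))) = -42762798051706983642195260298947691117 /536870912000000000000000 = -79651918358555.03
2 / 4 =1 / 2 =0.50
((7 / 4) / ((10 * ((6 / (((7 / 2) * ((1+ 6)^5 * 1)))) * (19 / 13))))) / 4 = 10706059 / 36480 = 293.48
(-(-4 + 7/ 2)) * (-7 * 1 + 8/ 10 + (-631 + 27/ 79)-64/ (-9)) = -2238751/ 7110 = -314.87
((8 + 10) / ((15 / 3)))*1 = 18 / 5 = 3.60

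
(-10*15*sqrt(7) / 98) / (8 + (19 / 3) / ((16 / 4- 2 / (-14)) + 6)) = -15975*sqrt(7) / 90013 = -0.47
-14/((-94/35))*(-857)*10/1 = -44673.40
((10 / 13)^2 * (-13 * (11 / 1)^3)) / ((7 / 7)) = -133100 / 13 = -10238.46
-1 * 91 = -91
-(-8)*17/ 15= 136/ 15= 9.07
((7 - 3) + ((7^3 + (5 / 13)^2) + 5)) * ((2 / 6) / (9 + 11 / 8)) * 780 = 9522080 / 1079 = 8824.91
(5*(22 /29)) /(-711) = -110 /20619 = -0.01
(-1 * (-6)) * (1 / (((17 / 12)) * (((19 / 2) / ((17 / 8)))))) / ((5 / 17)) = 306 / 95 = 3.22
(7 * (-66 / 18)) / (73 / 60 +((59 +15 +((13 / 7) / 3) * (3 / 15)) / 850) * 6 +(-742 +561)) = 4581500 / 31997929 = 0.14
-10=-10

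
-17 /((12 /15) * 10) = -17 /8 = -2.12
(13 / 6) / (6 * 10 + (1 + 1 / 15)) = 65 / 1832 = 0.04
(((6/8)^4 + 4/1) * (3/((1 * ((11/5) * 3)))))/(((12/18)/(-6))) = -49725/2816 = -17.66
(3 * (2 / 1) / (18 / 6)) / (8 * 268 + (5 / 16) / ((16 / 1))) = 512 / 548869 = 0.00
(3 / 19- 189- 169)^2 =46226401 / 361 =128050.97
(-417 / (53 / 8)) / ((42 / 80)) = -44480 / 371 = -119.89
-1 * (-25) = 25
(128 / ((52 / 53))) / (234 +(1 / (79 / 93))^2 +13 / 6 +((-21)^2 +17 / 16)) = 508067328 / 2646681791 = 0.19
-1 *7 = -7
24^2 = 576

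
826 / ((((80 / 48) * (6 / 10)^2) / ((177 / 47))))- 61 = 240803 / 47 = 5123.47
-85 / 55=-17 / 11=-1.55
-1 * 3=-3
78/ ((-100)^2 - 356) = 39/ 4822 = 0.01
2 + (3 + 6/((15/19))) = 63/5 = 12.60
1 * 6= 6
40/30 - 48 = -140/3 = -46.67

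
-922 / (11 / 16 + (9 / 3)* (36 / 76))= -280288 / 641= -437.27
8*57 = 456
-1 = -1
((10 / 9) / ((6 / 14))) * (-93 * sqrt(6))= -2170 * sqrt(6) / 9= -590.60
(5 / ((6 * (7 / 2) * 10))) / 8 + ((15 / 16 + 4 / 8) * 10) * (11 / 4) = 26567 / 672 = 39.53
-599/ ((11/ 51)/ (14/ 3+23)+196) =-845189/ 276567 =-3.06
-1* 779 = -779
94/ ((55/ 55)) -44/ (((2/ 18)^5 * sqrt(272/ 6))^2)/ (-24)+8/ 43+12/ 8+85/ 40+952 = 1649261300263/ 11696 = 141010713.09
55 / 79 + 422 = 33393 / 79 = 422.70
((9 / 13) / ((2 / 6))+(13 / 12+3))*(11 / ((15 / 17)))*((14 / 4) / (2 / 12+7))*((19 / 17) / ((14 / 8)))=200849 / 8385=23.95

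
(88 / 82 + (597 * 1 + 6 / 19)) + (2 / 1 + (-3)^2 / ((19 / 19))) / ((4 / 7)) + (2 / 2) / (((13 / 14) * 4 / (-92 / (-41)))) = 25043791 / 40508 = 618.24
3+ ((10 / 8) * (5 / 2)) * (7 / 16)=559 / 128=4.37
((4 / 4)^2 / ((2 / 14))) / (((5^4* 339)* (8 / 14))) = 49 / 847500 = 0.00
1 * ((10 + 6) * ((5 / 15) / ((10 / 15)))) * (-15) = -120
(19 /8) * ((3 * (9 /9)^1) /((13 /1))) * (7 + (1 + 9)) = 969 /104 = 9.32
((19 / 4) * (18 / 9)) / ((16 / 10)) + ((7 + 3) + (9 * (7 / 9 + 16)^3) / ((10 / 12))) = 110208857 / 2160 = 51022.62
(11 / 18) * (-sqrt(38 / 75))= -11 * sqrt(114) / 270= -0.43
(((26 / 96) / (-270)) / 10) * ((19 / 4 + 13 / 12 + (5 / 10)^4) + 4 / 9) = -11869 / 18662400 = -0.00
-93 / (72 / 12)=-31 / 2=-15.50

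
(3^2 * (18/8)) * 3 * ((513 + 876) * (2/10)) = 337527/20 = 16876.35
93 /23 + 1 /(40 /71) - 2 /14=5.68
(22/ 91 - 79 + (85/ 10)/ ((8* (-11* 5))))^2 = 39797260569049/ 6412806400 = 6205.90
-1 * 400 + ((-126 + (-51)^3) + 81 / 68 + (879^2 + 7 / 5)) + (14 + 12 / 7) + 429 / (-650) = 7609831581 / 11900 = 639481.65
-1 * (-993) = 993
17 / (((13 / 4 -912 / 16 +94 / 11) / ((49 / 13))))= -2156 / 1521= -1.42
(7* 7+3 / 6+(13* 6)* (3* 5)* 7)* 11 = 181269 / 2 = 90634.50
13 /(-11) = -13 /11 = -1.18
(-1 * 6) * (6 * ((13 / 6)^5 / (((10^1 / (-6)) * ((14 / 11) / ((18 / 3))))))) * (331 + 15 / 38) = 7347517177 / 4560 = 1611297.63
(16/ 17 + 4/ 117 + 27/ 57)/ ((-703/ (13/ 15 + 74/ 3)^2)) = -8032836329/ 5977591425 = -1.34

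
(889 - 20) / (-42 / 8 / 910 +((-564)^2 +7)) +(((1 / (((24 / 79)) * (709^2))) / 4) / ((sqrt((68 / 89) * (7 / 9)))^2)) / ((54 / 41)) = 62327170930499227 / 22797803559886209792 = 0.00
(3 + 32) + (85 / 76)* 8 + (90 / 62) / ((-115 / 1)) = 595184 / 13547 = 43.93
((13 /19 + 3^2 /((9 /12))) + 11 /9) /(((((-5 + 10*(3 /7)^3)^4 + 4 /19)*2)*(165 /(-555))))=-608919747833593 /8206355991307221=-0.07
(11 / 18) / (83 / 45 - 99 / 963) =0.35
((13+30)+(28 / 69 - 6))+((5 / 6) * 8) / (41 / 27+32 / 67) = 441397 / 10833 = 40.75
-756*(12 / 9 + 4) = -4032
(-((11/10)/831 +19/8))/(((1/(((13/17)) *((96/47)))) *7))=-4107428/7746305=-0.53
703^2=494209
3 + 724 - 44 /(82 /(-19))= 30225 /41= 737.20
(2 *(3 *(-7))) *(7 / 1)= -294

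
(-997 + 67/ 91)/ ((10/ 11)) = -99726/ 91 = -1095.89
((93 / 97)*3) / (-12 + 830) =279 / 79346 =0.00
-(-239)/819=239/819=0.29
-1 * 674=-674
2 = 2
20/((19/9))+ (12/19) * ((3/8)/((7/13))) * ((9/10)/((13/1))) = 25281/2660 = 9.50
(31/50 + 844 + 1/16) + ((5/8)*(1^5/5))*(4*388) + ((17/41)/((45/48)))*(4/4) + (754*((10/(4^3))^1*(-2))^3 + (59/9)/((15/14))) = 1022.23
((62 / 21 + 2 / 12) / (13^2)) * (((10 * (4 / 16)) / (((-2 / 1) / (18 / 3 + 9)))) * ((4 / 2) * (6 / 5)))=-1965 / 2366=-0.83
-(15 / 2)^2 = -225 / 4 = -56.25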